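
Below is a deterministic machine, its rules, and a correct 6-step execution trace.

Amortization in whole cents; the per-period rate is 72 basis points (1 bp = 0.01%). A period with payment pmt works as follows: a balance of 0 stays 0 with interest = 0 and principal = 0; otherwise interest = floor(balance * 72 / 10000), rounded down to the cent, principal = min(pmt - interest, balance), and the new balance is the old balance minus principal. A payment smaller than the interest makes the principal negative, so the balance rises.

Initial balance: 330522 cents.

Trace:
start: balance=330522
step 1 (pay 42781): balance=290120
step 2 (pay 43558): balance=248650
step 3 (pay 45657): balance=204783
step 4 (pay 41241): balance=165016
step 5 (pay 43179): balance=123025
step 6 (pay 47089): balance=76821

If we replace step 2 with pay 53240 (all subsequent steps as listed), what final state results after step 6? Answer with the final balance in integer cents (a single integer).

66857

(re-executing from step 2 with the substitution; state before step 2: balance=290120)
step 2 (pay 53240): balance=238968
step 3 (pay 45657): balance=195031
step 4 (pay 41241): balance=155194
step 5 (pay 43179): balance=113132
step 6 (pay 47089): balance=66857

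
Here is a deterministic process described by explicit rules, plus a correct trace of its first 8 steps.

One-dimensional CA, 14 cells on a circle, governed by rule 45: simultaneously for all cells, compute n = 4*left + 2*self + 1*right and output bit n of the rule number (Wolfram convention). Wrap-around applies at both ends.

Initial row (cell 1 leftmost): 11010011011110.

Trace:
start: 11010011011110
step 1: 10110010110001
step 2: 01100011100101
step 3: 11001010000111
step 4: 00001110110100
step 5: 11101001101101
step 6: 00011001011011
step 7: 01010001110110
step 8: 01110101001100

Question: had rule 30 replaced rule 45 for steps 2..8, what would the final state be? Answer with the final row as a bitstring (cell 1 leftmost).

10000110000110

(re-executing steps 2..8 under rule 30; state before step 2: 10110010110001)
step 2: 00101110101011
step 3: 11101000101010
step 4: 10001101101010
step 5: 11011001001010
step 6: 10010111111010
step 7: 11110100000010
step 8: 10000110000110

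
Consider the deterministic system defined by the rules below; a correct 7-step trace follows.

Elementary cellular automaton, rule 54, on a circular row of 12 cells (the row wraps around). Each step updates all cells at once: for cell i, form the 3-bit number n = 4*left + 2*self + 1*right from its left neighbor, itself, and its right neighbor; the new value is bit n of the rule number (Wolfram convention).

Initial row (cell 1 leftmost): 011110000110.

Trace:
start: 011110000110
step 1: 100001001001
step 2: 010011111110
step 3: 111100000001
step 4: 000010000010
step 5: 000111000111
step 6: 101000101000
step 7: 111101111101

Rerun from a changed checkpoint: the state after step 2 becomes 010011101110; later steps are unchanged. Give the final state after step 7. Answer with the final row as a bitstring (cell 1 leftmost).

state after step 2 := 010011101110
step 3: 111100010001
step 4: 000010111010
step 5: 000111000111
step 6: 101000101000
step 7: 111101111101

111101111101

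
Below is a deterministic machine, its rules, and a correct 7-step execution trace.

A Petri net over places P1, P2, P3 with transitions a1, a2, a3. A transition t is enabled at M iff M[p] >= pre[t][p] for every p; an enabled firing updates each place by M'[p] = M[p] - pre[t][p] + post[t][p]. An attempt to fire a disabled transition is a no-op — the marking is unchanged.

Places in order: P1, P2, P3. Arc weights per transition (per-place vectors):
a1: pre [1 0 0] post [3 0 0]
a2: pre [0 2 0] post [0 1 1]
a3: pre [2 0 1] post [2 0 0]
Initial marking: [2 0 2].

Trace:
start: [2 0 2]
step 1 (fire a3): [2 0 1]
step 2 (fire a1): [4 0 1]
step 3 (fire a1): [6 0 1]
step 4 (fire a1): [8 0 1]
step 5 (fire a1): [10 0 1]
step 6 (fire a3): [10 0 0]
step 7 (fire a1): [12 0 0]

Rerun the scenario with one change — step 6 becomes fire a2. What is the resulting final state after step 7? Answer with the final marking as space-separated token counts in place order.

12 0 1

(re-executing from step 6 with the substitution; state before step 6: [10 0 1])
step 6 (fire a2): [10 0 1]
step 7 (fire a1): [12 0 1]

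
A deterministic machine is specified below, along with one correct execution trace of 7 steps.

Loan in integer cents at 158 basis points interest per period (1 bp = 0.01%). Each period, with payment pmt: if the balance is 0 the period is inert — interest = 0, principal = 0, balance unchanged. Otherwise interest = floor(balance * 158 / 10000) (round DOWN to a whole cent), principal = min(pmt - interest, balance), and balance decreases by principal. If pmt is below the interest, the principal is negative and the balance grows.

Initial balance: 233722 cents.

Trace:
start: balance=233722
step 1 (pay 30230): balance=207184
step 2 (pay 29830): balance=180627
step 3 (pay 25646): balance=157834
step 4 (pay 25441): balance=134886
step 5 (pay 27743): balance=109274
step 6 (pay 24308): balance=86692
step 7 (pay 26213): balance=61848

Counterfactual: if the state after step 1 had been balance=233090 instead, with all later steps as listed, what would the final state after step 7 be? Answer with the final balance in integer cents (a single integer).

state after step 1 := balance=233090
step 2 (pay 29830): balance=206942
step 3 (pay 25646): balance=184565
step 4 (pay 25441): balance=162040
step 5 (pay 27743): balance=136857
step 6 (pay 24308): balance=114711
step 7 (pay 26213): balance=90310

90310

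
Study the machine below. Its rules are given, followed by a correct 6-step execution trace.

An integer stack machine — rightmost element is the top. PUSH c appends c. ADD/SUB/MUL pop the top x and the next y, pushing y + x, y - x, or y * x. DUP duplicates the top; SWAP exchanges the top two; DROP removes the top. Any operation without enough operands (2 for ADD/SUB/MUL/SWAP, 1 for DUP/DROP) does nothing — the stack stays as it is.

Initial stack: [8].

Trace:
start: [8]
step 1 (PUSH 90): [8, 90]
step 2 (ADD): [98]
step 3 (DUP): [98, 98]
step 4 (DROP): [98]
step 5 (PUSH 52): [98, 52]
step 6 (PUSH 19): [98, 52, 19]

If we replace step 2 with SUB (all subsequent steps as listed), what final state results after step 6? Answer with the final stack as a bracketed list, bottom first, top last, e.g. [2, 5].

(re-executing from step 2 with the substitution; state before step 2: [8, 90])
step 2 (SUB): [-82]
step 3 (DUP): [-82, -82]
step 4 (DROP): [-82]
step 5 (PUSH 52): [-82, 52]
step 6 (PUSH 19): [-82, 52, 19]

[-82, 52, 19]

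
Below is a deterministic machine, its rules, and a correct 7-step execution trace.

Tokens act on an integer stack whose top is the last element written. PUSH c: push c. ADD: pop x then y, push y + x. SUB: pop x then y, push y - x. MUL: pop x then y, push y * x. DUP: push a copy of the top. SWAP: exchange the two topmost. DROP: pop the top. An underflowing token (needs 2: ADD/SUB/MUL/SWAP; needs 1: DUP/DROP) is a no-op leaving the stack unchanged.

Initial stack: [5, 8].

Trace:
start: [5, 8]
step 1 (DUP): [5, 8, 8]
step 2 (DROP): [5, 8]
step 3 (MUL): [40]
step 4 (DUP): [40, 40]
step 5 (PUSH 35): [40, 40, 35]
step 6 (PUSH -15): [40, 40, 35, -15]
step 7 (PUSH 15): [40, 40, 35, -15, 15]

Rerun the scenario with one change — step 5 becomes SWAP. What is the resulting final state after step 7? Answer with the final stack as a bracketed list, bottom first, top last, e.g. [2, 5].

(re-executing from step 5 with the substitution; state before step 5: [40, 40])
step 5 (SWAP): [40, 40]
step 6 (PUSH -15): [40, 40, -15]
step 7 (PUSH 15): [40, 40, -15, 15]

[40, 40, -15, 15]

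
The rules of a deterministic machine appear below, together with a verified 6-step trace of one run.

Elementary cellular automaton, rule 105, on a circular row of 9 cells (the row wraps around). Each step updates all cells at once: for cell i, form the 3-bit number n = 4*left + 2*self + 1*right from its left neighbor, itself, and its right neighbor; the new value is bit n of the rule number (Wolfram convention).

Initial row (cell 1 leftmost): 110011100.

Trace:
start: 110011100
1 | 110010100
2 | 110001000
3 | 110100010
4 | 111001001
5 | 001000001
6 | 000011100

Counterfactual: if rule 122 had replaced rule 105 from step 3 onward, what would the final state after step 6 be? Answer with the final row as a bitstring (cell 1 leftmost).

(re-executing steps 3..6 under rule 122; state before step 3: 110001000)
3 | 111010101
4 | 001101011
5 | 111110111
6 | 000011100

000011100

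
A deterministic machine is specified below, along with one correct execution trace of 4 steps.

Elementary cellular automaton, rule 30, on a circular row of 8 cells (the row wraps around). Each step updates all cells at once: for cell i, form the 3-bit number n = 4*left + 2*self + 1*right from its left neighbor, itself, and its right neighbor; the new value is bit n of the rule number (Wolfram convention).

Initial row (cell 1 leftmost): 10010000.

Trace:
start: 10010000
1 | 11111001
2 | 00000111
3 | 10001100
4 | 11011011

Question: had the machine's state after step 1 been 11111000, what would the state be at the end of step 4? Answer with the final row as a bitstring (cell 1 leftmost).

01111001

state after step 1 := 11111000
2 | 10000101
3 | 01001101
4 | 01111001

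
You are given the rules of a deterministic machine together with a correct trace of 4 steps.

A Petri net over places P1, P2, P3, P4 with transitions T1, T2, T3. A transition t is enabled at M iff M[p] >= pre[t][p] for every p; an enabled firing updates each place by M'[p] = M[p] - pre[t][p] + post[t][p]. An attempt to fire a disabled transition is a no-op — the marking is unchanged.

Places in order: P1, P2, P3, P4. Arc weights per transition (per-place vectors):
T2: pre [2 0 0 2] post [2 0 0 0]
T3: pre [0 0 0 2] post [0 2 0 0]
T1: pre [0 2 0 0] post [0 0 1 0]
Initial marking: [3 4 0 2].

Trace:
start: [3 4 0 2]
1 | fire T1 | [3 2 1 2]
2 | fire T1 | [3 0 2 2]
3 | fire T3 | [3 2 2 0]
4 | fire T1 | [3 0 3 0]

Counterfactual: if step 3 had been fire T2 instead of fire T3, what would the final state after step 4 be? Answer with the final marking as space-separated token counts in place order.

3 0 2 0

(re-executing from step 3 with the substitution; state before step 3: [3 0 2 2])
3 | fire T2 | [3 0 2 0]
4 | fire T1 | [3 0 2 0]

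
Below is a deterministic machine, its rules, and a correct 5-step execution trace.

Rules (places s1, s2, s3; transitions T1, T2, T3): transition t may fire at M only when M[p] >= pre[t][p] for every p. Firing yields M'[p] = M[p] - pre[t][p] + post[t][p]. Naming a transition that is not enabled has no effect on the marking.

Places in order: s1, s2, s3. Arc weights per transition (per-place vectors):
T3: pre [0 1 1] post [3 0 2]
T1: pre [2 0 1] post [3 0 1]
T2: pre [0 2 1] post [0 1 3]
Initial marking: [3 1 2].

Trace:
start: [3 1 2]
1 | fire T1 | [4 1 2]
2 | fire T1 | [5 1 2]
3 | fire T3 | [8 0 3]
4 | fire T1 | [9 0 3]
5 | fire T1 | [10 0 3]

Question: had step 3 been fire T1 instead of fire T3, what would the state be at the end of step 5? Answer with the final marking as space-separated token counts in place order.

8 1 2

(re-executing from step 3 with the substitution; state before step 3: [5 1 2])
3 | fire T1 | [6 1 2]
4 | fire T1 | [7 1 2]
5 | fire T1 | [8 1 2]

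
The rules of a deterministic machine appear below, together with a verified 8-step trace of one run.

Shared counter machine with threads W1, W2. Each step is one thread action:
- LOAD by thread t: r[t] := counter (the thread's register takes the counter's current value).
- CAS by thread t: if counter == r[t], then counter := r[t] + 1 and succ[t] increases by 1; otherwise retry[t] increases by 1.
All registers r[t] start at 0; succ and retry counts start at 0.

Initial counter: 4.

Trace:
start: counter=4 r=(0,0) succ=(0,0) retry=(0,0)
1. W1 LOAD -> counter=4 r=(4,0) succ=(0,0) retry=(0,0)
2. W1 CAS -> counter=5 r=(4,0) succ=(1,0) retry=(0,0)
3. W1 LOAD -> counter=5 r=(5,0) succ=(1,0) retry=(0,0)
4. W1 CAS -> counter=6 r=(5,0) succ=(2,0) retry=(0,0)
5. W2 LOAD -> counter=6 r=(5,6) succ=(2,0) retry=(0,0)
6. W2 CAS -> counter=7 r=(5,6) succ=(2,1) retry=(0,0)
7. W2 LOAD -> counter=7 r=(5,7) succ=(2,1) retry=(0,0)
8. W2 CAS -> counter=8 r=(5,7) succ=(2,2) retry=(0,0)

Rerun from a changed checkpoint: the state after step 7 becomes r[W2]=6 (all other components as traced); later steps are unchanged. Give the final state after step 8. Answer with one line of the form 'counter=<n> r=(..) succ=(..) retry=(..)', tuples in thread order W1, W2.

counter=7 r=(5,6) succ=(2,1) retry=(0,1)

state after step 7 := counter=7 r=(5,6) succ=(2,1) retry=(0,0)
8. W2 CAS -> counter=7 r=(5,6) succ=(2,1) retry=(0,1)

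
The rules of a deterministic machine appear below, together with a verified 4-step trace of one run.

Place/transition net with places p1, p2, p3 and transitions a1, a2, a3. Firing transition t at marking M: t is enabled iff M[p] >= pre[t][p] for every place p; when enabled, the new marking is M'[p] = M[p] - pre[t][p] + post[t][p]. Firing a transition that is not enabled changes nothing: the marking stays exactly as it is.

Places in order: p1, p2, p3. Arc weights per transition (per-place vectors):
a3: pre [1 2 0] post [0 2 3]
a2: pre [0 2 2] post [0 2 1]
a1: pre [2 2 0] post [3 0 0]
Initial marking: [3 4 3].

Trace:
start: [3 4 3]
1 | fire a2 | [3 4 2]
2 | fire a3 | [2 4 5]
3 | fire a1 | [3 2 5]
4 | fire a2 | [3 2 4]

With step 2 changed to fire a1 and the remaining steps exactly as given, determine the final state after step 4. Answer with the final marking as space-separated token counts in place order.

(re-executing from step 2 with the substitution; state before step 2: [3 4 2])
2 | fire a1 | [4 2 2]
3 | fire a1 | [5 0 2]
4 | fire a2 | [5 0 2]

5 0 2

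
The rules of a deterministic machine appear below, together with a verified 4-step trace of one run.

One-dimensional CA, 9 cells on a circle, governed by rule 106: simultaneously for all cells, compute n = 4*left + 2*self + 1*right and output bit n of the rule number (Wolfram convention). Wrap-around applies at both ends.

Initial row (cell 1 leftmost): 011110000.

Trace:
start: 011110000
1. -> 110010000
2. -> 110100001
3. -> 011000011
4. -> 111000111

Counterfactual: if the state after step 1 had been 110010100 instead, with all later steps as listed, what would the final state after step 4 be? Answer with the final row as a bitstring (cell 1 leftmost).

state after step 1 := 110010100
2. -> 110101001
3. -> 011010011
4. -> 111100111

111100111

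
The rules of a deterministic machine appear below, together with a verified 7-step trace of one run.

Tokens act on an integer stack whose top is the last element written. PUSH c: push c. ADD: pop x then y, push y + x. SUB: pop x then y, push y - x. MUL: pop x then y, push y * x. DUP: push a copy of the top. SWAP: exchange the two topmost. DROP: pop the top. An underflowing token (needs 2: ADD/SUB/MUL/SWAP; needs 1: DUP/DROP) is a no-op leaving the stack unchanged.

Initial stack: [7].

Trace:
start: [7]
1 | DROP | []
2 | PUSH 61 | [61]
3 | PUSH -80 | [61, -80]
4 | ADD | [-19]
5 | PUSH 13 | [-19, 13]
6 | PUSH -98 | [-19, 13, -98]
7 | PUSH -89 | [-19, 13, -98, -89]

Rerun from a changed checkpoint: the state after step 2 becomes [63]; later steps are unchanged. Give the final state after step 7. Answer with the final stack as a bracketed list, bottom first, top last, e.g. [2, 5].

state after step 2 := [63]
3 | PUSH -80 | [63, -80]
4 | ADD | [-17]
5 | PUSH 13 | [-17, 13]
6 | PUSH -98 | [-17, 13, -98]
7 | PUSH -89 | [-17, 13, -98, -89]

[-17, 13, -98, -89]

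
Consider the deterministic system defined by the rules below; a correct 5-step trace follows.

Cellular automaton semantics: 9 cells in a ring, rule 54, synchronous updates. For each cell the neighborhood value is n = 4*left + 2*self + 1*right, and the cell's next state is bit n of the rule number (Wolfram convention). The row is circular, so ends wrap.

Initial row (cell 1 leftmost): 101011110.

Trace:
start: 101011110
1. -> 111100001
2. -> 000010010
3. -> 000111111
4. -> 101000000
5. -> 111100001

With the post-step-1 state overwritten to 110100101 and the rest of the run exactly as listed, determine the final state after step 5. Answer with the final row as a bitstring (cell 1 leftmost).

state after step 1 := 110100101
2. -> 001111110
3. -> 010000001
4. -> 111000011
5. -> 000100100

000100100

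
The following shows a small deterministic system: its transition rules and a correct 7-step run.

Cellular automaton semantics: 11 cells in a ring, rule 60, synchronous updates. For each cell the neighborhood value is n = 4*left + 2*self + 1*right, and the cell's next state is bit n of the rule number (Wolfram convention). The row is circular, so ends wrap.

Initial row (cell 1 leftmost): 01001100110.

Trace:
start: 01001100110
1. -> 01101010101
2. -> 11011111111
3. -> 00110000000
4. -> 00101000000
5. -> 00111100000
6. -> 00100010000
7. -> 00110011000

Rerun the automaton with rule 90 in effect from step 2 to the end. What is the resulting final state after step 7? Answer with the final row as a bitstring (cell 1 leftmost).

(re-executing steps 2..7 under rule 90; state before step 2: 01101010101)
2. -> 01100000000
3. -> 11110000000
4. -> 10011000001
5. -> 11111100011
6. -> 00000110110
7. -> 00001110111

00001110111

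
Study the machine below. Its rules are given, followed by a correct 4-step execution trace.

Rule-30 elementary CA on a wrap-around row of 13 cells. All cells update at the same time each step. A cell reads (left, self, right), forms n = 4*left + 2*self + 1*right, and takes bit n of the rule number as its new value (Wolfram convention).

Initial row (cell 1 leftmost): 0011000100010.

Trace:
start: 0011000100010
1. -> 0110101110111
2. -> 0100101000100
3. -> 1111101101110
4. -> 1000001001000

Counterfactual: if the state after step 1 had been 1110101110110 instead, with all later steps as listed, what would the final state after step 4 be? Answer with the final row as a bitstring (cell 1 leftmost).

0001001001000

state after step 1 := 1110101110110
2. -> 1000101000100
3. -> 1101101101111
4. -> 0001001001000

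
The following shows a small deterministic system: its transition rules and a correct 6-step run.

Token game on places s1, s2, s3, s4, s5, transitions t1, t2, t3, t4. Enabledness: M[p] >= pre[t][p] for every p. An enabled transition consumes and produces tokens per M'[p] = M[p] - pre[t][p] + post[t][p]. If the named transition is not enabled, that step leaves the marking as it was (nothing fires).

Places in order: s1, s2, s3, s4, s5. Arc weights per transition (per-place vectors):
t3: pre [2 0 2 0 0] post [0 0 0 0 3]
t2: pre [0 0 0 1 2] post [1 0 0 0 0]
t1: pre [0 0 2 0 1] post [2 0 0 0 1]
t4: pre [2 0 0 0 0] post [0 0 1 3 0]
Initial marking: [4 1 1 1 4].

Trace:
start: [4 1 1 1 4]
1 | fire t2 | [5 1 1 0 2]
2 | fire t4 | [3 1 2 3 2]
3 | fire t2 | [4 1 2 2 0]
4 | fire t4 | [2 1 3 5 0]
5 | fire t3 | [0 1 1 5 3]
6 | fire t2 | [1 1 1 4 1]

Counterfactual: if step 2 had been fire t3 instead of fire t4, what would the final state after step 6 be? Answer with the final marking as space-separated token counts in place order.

2 1 0 2 3

(re-executing from step 2 with the substitution; state before step 2: [5 1 1 0 2])
2 | fire t3 | [5 1 1 0 2]
3 | fire t2 | [5 1 1 0 2]
4 | fire t4 | [3 1 2 3 2]
5 | fire t3 | [1 1 0 3 5]
6 | fire t2 | [2 1 0 2 3]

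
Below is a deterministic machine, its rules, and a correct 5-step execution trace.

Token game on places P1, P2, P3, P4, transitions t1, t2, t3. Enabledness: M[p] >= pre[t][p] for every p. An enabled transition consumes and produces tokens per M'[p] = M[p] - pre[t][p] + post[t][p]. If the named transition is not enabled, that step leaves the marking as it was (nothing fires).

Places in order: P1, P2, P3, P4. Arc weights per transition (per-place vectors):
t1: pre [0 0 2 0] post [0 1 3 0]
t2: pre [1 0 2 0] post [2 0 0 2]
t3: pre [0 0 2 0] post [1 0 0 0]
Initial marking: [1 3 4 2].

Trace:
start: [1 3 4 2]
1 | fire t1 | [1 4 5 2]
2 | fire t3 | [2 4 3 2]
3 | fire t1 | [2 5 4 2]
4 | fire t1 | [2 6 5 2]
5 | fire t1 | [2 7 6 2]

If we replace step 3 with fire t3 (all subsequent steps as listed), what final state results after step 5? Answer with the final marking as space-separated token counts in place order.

3 4 1 2

(re-executing from step 3 with the substitution; state before step 3: [2 4 3 2])
3 | fire t3 | [3 4 1 2]
4 | fire t1 | [3 4 1 2]
5 | fire t1 | [3 4 1 2]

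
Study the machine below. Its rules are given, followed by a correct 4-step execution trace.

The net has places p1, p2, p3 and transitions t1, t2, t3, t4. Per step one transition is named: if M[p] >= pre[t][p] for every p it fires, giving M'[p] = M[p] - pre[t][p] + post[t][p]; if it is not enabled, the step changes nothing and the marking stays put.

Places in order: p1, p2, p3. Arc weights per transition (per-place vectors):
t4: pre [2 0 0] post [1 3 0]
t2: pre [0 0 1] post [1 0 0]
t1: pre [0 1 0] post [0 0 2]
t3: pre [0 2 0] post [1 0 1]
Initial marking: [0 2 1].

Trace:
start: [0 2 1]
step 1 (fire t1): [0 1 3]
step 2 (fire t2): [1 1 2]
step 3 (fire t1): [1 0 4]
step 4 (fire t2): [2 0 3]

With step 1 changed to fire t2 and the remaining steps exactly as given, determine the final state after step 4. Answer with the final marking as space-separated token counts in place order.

2 1 1

(re-executing from step 1 with the substitution; state before step 1: [0 2 1])
step 1 (fire t2): [1 2 0]
step 2 (fire t2): [1 2 0]
step 3 (fire t1): [1 1 2]
step 4 (fire t2): [2 1 1]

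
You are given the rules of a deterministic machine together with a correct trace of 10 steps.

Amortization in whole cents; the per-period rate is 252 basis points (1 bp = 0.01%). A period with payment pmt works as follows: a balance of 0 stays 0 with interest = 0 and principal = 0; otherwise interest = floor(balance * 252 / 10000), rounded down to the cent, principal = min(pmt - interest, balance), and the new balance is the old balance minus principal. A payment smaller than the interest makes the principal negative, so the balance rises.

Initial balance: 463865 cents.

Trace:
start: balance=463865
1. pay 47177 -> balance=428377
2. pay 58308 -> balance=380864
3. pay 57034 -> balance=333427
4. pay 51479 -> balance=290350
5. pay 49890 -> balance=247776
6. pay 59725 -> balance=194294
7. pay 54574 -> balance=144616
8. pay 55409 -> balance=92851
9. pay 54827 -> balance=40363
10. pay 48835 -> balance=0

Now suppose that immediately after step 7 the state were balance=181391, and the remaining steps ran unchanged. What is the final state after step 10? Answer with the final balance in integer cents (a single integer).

state after step 7 := balance=181391
8. pay 55409 -> balance=130553
9. pay 54827 -> balance=79015
10. pay 48835 -> balance=32171

32171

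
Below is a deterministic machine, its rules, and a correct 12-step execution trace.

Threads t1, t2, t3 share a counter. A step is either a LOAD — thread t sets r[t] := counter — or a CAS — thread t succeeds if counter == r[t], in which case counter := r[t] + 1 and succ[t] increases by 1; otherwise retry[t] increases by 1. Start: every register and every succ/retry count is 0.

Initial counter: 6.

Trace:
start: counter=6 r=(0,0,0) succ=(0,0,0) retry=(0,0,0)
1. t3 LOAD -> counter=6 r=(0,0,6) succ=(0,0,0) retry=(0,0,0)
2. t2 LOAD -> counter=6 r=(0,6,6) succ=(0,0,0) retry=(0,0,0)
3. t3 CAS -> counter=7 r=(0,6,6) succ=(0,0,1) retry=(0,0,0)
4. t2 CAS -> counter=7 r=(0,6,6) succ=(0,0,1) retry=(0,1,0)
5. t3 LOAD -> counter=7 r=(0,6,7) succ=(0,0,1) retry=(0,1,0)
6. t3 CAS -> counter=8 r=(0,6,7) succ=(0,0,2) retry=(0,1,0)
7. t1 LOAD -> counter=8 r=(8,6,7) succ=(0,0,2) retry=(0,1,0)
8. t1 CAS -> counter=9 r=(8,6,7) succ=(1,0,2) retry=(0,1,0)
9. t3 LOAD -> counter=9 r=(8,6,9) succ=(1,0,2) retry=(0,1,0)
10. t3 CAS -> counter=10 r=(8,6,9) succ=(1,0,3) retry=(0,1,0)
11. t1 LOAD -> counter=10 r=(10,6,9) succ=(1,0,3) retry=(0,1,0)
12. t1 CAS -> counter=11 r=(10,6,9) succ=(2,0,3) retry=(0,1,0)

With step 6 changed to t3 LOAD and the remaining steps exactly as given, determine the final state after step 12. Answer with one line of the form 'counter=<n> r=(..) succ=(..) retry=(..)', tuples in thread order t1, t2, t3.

counter=10 r=(9,6,8) succ=(2,0,2) retry=(0,1,0)

(re-executing from step 6 with the substitution; state before step 6: counter=7 r=(0,6,7) succ=(0,0,1) retry=(0,1,0))
6. t3 LOAD -> counter=7 r=(0,6,7) succ=(0,0,1) retry=(0,1,0)
7. t1 LOAD -> counter=7 r=(7,6,7) succ=(0,0,1) retry=(0,1,0)
8. t1 CAS -> counter=8 r=(7,6,7) succ=(1,0,1) retry=(0,1,0)
9. t3 LOAD -> counter=8 r=(7,6,8) succ=(1,0,1) retry=(0,1,0)
10. t3 CAS -> counter=9 r=(7,6,8) succ=(1,0,2) retry=(0,1,0)
11. t1 LOAD -> counter=9 r=(9,6,8) succ=(1,0,2) retry=(0,1,0)
12. t1 CAS -> counter=10 r=(9,6,8) succ=(2,0,2) retry=(0,1,0)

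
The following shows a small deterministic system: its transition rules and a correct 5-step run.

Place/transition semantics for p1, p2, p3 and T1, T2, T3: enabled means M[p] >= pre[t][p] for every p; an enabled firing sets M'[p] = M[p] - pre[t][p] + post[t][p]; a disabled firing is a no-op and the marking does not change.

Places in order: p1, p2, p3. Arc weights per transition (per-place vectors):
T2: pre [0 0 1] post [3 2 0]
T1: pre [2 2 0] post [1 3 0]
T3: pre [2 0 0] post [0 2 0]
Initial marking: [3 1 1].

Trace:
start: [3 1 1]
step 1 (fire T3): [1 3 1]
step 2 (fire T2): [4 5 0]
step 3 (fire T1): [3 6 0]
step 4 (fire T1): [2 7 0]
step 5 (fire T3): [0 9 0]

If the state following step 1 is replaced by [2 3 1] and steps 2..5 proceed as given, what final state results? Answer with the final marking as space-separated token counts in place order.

state after step 1 := [2 3 1]
step 2 (fire T2): [5 5 0]
step 3 (fire T1): [4 6 0]
step 4 (fire T1): [3 7 0]
step 5 (fire T3): [1 9 0]

1 9 0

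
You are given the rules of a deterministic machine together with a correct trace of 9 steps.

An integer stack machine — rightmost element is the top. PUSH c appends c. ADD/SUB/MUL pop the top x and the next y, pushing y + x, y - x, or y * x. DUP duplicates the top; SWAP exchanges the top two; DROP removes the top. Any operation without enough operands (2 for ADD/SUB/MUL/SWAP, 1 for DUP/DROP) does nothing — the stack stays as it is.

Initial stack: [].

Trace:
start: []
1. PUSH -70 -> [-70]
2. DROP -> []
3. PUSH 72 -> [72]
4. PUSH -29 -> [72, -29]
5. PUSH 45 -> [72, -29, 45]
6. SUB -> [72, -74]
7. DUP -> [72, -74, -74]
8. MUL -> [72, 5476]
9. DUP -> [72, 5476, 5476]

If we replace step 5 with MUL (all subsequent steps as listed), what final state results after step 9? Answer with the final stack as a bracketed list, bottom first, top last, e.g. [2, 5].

(re-executing from step 5 with the substitution; state before step 5: [72, -29])
5. MUL -> [-2088]
6. SUB -> [-2088]
7. DUP -> [-2088, -2088]
8. MUL -> [4359744]
9. DUP -> [4359744, 4359744]

[4359744, 4359744]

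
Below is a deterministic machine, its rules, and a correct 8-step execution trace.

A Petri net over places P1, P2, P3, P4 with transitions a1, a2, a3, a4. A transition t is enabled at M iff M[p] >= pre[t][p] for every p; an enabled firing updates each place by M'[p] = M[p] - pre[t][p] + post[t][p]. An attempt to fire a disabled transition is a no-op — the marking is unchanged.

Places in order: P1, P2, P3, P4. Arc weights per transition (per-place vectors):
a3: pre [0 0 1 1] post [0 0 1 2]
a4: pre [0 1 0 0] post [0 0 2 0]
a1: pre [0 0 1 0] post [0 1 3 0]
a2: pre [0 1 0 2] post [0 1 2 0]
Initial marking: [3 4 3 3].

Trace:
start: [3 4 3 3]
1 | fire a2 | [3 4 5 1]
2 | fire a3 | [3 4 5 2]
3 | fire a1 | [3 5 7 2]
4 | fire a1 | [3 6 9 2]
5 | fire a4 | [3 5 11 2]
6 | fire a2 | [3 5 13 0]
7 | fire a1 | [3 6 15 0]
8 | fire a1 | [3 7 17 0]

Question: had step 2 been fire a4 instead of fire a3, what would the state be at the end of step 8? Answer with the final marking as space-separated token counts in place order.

(re-executing from step 2 with the substitution; state before step 2: [3 4 5 1])
2 | fire a4 | [3 3 7 1]
3 | fire a1 | [3 4 9 1]
4 | fire a1 | [3 5 11 1]
5 | fire a4 | [3 4 13 1]
6 | fire a2 | [3 4 13 1]
7 | fire a1 | [3 5 15 1]
8 | fire a1 | [3 6 17 1]

3 6 17 1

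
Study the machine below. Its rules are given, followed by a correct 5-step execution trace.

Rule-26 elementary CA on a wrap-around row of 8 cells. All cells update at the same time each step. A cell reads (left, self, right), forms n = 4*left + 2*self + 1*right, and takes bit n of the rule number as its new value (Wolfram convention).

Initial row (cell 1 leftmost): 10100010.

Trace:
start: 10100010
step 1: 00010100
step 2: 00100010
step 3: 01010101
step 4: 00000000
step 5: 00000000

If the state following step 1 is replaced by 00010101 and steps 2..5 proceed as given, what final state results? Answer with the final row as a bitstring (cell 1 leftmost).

00000000

state after step 1 := 00010101
step 2: 10100000
step 3: 00010001
step 4: 10101010
step 5: 00000000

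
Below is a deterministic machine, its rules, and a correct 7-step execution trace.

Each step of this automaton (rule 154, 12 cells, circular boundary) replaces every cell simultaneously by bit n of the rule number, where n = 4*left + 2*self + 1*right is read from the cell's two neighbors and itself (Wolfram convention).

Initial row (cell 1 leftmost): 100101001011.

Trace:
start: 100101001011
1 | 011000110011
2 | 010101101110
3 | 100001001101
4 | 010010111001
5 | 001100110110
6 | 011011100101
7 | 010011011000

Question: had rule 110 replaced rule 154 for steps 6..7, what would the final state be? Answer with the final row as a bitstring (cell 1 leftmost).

110111000010

(re-executing steps 6..7 under rule 110; state before step 6: 001100110110)
6 | 011101111110
7 | 110111000010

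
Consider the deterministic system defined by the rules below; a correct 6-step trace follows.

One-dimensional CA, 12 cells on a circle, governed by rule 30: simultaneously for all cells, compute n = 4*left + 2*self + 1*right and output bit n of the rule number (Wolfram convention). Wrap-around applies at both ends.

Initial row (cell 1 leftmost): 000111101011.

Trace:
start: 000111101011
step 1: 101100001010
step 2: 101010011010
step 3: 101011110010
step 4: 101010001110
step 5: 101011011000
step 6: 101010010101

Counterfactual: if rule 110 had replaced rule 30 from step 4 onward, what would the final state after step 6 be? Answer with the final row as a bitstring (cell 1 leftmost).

000111100100

(re-executing steps 4..6 under rule 110; state before step 4: 101011110010)
step 4: 111110010111
step 5: 000010111100
step 6: 000111100100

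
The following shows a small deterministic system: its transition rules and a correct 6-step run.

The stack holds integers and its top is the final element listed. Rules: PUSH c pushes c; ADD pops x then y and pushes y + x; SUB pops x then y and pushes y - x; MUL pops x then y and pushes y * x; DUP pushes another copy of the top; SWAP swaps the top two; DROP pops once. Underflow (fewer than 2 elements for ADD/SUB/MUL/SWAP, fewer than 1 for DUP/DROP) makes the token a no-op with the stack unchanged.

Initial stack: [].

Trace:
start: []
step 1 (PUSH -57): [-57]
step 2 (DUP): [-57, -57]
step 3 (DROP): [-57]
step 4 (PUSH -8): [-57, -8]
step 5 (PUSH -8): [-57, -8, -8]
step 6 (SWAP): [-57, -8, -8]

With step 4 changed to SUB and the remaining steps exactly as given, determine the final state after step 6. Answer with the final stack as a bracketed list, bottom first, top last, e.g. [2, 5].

(re-executing from step 4 with the substitution; state before step 4: [-57])
step 4 (SUB): [-57]
step 5 (PUSH -8): [-57, -8]
step 6 (SWAP): [-8, -57]

[-8, -57]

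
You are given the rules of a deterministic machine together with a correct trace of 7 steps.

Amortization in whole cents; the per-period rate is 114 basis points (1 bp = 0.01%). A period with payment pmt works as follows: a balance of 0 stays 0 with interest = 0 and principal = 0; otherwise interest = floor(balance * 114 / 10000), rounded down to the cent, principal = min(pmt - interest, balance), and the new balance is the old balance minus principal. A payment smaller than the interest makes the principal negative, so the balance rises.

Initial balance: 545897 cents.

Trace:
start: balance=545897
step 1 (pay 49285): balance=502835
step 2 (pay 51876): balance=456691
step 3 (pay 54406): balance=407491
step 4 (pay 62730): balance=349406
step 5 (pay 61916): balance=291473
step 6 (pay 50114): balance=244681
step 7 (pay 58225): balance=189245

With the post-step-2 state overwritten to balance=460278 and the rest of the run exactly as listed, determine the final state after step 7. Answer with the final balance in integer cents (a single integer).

state after step 2 := balance=460278
step 3 (pay 54406): balance=411119
step 4 (pay 62730): balance=353075
step 5 (pay 61916): balance=295184
step 6 (pay 50114): balance=248435
step 7 (pay 58225): balance=193042

193042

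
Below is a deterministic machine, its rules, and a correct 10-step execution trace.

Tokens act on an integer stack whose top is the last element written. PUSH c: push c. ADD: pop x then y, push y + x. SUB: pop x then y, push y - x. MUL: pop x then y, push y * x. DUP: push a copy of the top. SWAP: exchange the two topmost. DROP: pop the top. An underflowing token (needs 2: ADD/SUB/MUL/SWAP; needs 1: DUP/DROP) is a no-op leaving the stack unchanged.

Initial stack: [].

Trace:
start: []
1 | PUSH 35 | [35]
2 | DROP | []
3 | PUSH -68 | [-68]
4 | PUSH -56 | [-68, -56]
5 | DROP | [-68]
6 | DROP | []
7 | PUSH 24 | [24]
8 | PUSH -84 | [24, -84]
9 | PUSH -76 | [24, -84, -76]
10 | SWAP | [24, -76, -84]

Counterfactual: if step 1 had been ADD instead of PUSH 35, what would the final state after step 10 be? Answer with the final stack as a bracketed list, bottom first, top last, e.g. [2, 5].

(re-executing from step 1 with the substitution; state before step 1: [])
1 | ADD | []
2 | DROP | []
3 | PUSH -68 | [-68]
4 | PUSH -56 | [-68, -56]
5 | DROP | [-68]
6 | DROP | []
7 | PUSH 24 | [24]
8 | PUSH -84 | [24, -84]
9 | PUSH -76 | [24, -84, -76]
10 | SWAP | [24, -76, -84]

[24, -76, -84]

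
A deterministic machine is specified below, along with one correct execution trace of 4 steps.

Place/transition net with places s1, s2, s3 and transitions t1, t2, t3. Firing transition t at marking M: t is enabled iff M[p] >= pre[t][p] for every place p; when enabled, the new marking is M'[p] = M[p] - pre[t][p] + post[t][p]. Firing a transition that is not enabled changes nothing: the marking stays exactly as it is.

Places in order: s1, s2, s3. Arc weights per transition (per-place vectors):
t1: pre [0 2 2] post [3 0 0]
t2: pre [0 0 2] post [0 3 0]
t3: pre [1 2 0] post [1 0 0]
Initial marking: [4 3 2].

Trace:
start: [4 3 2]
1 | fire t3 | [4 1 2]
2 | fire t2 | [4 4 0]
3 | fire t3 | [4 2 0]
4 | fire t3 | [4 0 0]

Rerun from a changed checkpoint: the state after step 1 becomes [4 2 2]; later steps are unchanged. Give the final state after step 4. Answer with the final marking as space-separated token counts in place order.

4 1 0

state after step 1 := [4 2 2]
2 | fire t2 | [4 5 0]
3 | fire t3 | [4 3 0]
4 | fire t3 | [4 1 0]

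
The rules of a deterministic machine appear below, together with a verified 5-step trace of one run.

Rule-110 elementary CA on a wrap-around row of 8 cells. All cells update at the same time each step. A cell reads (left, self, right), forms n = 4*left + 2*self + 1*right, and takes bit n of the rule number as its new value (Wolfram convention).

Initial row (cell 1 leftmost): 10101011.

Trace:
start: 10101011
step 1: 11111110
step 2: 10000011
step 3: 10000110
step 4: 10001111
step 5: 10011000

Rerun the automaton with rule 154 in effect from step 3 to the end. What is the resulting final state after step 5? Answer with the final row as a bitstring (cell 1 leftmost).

(re-executing steps 3..5 under rule 154; state before step 3: 10000011)
step 3: 01000111
step 4: 00101110
step 5: 01001101

01001101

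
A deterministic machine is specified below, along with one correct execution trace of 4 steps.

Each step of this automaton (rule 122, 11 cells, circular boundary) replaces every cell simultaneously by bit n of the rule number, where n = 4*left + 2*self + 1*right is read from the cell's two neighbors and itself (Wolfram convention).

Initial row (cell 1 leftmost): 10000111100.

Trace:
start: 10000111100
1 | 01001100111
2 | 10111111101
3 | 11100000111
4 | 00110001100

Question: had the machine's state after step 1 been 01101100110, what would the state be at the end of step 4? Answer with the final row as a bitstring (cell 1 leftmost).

00000000000

state after step 1 := 01101100110
2 | 11111111111
3 | 00000000000
4 | 00000000000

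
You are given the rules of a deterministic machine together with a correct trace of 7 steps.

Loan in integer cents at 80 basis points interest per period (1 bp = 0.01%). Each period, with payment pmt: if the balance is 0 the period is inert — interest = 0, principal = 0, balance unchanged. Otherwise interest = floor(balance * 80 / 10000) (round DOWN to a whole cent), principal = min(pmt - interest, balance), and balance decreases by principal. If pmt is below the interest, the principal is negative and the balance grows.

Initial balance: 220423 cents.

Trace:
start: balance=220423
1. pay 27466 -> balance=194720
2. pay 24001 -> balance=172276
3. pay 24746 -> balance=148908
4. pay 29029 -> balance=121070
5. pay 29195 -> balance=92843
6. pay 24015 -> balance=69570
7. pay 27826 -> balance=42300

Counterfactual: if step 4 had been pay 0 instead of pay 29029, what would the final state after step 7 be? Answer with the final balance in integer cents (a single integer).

(re-executing from step 4 with the substitution; state before step 4: balance=148908)
4. pay 0 -> balance=150099
5. pay 29195 -> balance=122104
6. pay 24015 -> balance=99065
7. pay 27826 -> balance=72031

72031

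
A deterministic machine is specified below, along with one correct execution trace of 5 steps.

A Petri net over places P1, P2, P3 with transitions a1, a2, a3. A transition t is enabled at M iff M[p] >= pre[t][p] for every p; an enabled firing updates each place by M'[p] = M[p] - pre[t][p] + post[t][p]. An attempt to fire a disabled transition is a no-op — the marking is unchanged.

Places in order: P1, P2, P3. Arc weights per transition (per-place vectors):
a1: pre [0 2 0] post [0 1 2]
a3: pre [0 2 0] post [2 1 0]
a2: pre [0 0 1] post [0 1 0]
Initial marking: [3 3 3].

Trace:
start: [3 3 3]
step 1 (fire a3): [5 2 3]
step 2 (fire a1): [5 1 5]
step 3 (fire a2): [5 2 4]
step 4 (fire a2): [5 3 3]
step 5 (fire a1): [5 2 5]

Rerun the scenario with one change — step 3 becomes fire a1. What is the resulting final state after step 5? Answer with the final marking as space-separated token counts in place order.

(re-executing from step 3 with the substitution; state before step 3: [5 1 5])
step 3 (fire a1): [5 1 5]
step 4 (fire a2): [5 2 4]
step 5 (fire a1): [5 1 6]

5 1 6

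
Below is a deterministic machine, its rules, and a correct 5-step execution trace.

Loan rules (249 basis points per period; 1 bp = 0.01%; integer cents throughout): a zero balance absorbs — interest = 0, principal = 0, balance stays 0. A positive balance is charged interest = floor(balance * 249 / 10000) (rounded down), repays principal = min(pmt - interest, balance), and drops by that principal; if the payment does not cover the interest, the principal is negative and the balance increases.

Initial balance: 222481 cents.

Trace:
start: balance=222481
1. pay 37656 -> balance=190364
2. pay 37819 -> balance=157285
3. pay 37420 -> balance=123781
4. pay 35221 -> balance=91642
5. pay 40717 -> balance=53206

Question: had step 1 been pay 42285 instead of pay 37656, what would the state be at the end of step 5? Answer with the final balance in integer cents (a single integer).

(re-executing from step 1 with the substitution; state before step 1: balance=222481)
1. pay 42285 -> balance=185735
2. pay 37819 -> balance=152540
3. pay 37420 -> balance=118918
4. pay 35221 -> balance=86658
5. pay 40717 -> balance=48098

48098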